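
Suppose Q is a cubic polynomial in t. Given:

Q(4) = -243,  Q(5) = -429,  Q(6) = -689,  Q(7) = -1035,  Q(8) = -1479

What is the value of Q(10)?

-2709

First differences: -186, -260, -346, -444. Second differences: -74, -86, -98. Third differences: -12, -12.
Level-3 differences are constant, so Q has degree 3.
Fitting a degree-3 polynomial gives Q(t) = -2t³ - 7t² - t + 1.
Then Q(10) = -2709.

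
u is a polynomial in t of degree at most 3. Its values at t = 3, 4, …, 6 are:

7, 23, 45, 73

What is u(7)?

107

First differences: 16, 22, 28. Second differences: 6, 6.
Level-2 differences are constant, so u has degree 2.
Extending the table by one column gives the next first difference 34, so u(7) = 73 + 34 = 107.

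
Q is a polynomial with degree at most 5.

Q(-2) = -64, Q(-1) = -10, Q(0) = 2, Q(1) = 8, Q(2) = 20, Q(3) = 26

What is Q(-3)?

First differences: 54, 12, 6, 12, 6. Second differences: -42, -6, 6, -6. Third differences: 36, 12, -12. Fourth differences: -24, -24.
Level-4 differences are constant, so Q has degree 4.
Fitting a degree-4 polynomial gives Q(t) = -t^4 + 4t³ - 2t² + 5t + 2.
Then Q(-3) = -220.

-220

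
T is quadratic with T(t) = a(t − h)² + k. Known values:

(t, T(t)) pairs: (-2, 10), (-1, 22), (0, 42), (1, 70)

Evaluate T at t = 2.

First differences 12, 20, 28; second difference 8 = 2a, so a = 4.
Expanding, the t-coefficient is −2ah = -8h; matching it to the data gives h = -3, and then k = 6.
So T(t) = 4(t + 3)² + 6.
T(2) = 4·5² + 6 = 106.

106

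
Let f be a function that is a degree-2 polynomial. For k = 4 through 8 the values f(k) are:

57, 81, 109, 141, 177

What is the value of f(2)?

Write f(k) = ak² + bk + c; the 5 given values yield a linear system in the 3 coefficients.
Solving, f(k) = 2k² + 6k + 1.
Then f(2) = 21.

21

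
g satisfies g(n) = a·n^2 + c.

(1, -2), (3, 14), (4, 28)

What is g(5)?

From g(1) = -2 and g(3) = 14: 1a + c = -2 and 9a + c = 14.
Subtracting: 8a = 16, so a = 2; then c = -2 − 2·1 = -4.
So g(n) = 2n² − 4, and g(5) = 46.

46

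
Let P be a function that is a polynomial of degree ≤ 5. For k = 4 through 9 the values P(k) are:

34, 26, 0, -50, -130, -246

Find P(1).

10

First differences: -8, -26, -50, -80, -116. Second differences: -18, -24, -30, -36. Third differences: -6, -6, -6.
Level-3 differences are constant, so P has degree 3.
Fitting a degree-3 polynomial gives P(k) = -k³ + 6k² - k + 6.
Then P(1) = 10.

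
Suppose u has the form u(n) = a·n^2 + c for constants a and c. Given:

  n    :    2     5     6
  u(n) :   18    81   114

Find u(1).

9

From u(2) = 18 and u(5) = 81: 4a + c = 18 and 25a + c = 81.
Subtracting: 21a = 63, so a = 3; then c = 18 − 3·4 = 6.
So u(n) = 3n² + 6, and u(1) = 9.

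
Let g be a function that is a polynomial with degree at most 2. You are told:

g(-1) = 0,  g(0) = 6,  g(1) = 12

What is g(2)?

Write g(m) = am² + bm + c; the 3 given values yield a linear system in the 3 coefficients.
Solving, the leading coefficient vanishes, and g(m) = 6m + 6.
Then g(2) = 18.

18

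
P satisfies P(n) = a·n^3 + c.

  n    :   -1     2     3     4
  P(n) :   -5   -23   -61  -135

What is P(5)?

-257

From P(-1) = -5 and P(2) = -23: -1a + c = -5 and 8a + c = -23.
Subtracting: 9a = -18, so a = -2; then c = -5 − (-2)·(-1) = -7.
So P(n) = -2n³ − 7, and P(5) = -257.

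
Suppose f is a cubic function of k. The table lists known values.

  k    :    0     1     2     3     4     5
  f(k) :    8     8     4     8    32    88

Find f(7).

344

First differences: 0, -4, 4, 24, 56. Second differences: -4, 8, 20, 32. Third differences: 12, 12, 12.
Level-3 differences are constant, so f has degree 3.
Fitting a degree-3 polynomial gives f(k) = 2k³ - 8k² + 6k + 8.
Then f(7) = 344.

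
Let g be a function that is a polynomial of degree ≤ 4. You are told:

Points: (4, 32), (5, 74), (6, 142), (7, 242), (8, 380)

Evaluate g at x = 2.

First differences: 42, 68, 100, 138. Second differences: 26, 32, 38. Third differences: 6, 6.
Level-3 differences are constant, so g has degree 3.
Fitting a degree-3 polynomial gives g(x) = x³ - 2x² - x + 4.
Then g(2) = 2.

2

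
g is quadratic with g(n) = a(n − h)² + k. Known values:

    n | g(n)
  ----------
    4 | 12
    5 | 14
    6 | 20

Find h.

4

First differences 2, 6; second difference 4 = 2a, so a = 2.
Expanding, the n-coefficient is −2ah = -4h; matching it to the data gives h = 4, and then k = 12.
So g(n) = 2(n − 4)² + 12.
Hence h = 4.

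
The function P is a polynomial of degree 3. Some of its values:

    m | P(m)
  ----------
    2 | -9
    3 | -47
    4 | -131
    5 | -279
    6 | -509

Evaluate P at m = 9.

-1871

First differences: -38, -84, -148, -230. Second differences: -46, -64, -82. Third differences: -18, -18.
Level-3 differences are constant, so P has degree 3.
Fitting a degree-3 polynomial gives P(m) = -3m³ + 4m² - m + 1.
Then P(9) = -1871.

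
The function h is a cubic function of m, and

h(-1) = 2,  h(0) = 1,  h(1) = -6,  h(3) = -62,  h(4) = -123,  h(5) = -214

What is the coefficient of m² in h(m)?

Write h(m) = am³ + bm² + cm + d; the 6 given values yield a linear system in the 4 coefficients.
Solving, h(m) = -m³ - 3m² - 3m + 1.
The coefficient of m² is -3.

-3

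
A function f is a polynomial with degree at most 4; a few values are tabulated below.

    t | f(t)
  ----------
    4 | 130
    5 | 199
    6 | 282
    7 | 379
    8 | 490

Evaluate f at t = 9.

First differences: 69, 83, 97, 111. Second differences: 14, 14, 14.
Level-2 differences are constant, so f has degree 2.
Extending the table by one column gives the next first difference 125, so f(9) = 490 + 125 = 615.

615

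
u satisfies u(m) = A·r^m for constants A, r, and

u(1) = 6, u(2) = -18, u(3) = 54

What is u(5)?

Consecutive ratio: -18/6 = -3, and 54/(-18) = -3, so r = -3.
Then A·(-3)^1 = 6 gives A = -2, and u(m) = -2·(-3)^m.
u(5) = -2·(-3)^5 = 486.

486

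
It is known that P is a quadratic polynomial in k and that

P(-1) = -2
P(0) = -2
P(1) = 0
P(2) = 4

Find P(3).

First differences: 0, 2, 4. Second differences: 2, 2.
Level-2 differences are constant, so P has degree 2.
Extending the table by one column gives the next first difference 6, so P(3) = 4 + 6 = 10.

10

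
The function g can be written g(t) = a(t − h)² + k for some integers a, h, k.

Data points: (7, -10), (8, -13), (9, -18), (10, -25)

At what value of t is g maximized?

First differences -3, -5, -7; second difference -2 = 2a, so a = -1.
Expanding, the t-coefficient is −2ah = 2h; matching it to the data gives h = 6, and then k = -9.
So g(t) = -1(t − 6)² − 9.
Hence h = 6.

6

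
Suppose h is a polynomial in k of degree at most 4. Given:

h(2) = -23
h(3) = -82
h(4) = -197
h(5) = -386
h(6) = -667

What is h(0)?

-1

First differences: -59, -115, -189, -281. Second differences: -56, -74, -92. Third differences: -18, -18.
Level-3 differences are constant, so h has degree 3.
Fitting a degree-3 polynomial gives h(k) = -3k³ - k² + 3k - 1.
Then h(0) = -1.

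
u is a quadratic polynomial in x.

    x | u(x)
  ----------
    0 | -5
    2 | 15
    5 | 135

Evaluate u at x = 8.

Write u(x) = ax² + bx + c; the 3 given values yield a linear system in the 3 coefficients.
Solving, u(x) = 6x² - 2x - 5.
Then u(8) = 363.

363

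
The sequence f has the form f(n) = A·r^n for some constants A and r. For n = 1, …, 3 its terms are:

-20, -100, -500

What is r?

Consecutive ratio: -100/(-20) = 5, and -500/(-100) = 5, so r = 5.
Then A·5^1 = -20 gives A = -4, and f(n) = -4·5^n.

5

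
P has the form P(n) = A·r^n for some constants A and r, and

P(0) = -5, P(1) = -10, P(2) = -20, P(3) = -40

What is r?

2

Consecutive ratio: -10/(-5) = 2, and -20/(-10) = 2, so r = 2.
Then A·2^0 = -5 gives A = -5, and P(n) = -5·2^n.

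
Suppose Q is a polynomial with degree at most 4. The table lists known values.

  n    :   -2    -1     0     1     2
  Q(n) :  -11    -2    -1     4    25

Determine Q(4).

Write Q(n) = an^4 + bn³ + cn² + dn + e; the 5 given values yield a linear system in the 5 coefficients.
Solving, the leading coefficient vanishes, and Q(n) = 2n³ + 2n² + n - 1.
Then Q(4) = 163.

163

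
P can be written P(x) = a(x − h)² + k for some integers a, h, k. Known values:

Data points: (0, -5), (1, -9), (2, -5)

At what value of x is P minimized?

First differences -4, 4; second difference 8 = 2a, so a = 4.
Expanding, the x-coefficient is −2ah = -8h; matching it to the data gives h = 1, and then k = -9.
So P(x) = 4(x − 1)² − 9.
Hence h = 1.

1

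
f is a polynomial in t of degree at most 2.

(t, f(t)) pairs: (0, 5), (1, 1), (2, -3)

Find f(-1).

Write f(t) = at² + bt + c; the 3 given values yield a linear system in the 3 coefficients.
Solving, the leading coefficient vanishes, and f(t) = -4t + 5.
Then f(-1) = 9.

9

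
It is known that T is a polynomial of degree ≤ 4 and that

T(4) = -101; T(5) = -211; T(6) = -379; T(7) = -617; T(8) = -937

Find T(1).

First differences: -110, -168, -238, -320. Second differences: -58, -70, -82. Third differences: -12, -12.
Level-3 differences are constant, so T has degree 3.
Fitting a degree-3 polynomial gives T(x) = -2x³ + x² + 3x - 1.
Then T(1) = 1.

1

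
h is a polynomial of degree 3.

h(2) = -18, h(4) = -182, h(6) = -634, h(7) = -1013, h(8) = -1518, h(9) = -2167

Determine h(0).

Write h(k) = ak³ + bk² + ck + d; the 6 given values yield a linear system in the 4 coefficients.
Solving, h(k) = -3k³ + 2k + 2.
Then h(0) = 2.

2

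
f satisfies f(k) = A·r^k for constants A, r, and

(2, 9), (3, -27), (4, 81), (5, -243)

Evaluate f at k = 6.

Consecutive ratio: -27/9 = -3, and 81/(-27) = -3, so r = -3.
Then A·(-3)^2 = 9 gives A = 1, and f(k) = 1·(-3)^k.
f(6) = 1·(-3)^6 = 729.

729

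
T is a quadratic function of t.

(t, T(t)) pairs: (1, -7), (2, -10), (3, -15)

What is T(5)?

-31

Write T(t) = at² + bt + c; the 3 given values yield a linear system in the 3 coefficients.
Solving, T(t) = -t² - 6.
Then T(5) = -31.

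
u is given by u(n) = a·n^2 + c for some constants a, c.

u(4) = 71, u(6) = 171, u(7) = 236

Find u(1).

-4

From u(4) = 71 and u(6) = 171: 16a + c = 71 and 36a + c = 171.
Subtracting: 20a = 100, so a = 5; then c = 71 − 5·16 = -9.
So u(n) = 5n² − 9, and u(1) = -4.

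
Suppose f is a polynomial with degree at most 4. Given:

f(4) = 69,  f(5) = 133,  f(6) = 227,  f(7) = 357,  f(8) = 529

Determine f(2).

7

First differences: 64, 94, 130, 172. Second differences: 30, 36, 42. Third differences: 6, 6.
Level-3 differences are constant, so f has degree 3.
Fitting a degree-3 polynomial gives f(m) = m³ + 3m - 7.
Then f(2) = 7.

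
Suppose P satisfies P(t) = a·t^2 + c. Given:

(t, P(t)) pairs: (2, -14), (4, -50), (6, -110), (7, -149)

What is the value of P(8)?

From P(2) = -14 and P(4) = -50: 4a + c = -14 and 16a + c = -50.
Subtracting: 12a = -36, so a = -3; then c = -14 − (-3)·4 = -2.
So P(t) = -3t² − 2, and P(8) = -194.

-194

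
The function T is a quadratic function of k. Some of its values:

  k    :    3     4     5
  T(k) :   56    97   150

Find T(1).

10

Write T(k) = ak² + bk + c; the 3 given values yield a linear system in the 3 coefficients.
Solving, T(k) = 6k² - k + 5.
Then T(1) = 10.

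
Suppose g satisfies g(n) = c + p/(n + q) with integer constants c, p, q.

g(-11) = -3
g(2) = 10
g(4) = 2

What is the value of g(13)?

(g(n) − c)(n + q) = p for each data point; the three points give a linear system in c and q, then p follows.
Solving: c = -2, q = -1, p = 12, so g(n) = -2 + 12/(n − 1).
Then g(13) = -2 + 12/12 = -1.

-1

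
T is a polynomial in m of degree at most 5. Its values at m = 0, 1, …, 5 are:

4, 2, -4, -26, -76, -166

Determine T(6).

-308

First differences: -2, -6, -22, -50, -90. Second differences: -4, -16, -28, -40. Third differences: -12, -12, -12.
Level-3 differences are constant, so T has degree 3.
Fitting a degree-3 polynomial gives T(m) = -2m³ + 4m² - 4m + 4.
Then T(6) = -308.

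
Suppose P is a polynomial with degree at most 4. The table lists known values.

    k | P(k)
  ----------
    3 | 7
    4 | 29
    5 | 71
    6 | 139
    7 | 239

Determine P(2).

-1

First differences: 22, 42, 68, 100. Second differences: 20, 26, 32. Third differences: 6, 6.
Level-3 differences are constant, so P has degree 3.
Fitting a degree-3 polynomial gives P(k) = k³ - 2k² - k + 1.
Then P(2) = -1.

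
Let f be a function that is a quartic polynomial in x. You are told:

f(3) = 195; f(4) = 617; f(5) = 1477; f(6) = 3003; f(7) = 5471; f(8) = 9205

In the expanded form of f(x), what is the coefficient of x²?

First differences: 422, 860, 1526, 2468, 3734. Second differences: 438, 666, 942, 1266. Third differences: 228, 276, 324. Fourth differences: 48, 48.
Level-4 differences are constant, so f has degree 4.
Fitting a degree-4 polynomial gives f(x) = 2x^4 + 2x³ + x² - 9x - 3.
The coefficient of x² is 1.

1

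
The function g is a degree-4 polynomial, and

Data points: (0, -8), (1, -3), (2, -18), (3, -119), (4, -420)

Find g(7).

-4383

Write g(m) = am^4 + bm³ + cm² + dm + e; the 5 given values yield a linear system in the 5 coefficients.
Solving, g(m) = -2m^4 + m³ + m² + 5m - 8.
Then g(7) = -4383.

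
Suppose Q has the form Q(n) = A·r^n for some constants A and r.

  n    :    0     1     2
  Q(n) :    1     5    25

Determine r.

5

Consecutive ratio: 5/1 = 5, and 25/5 = 5, so r = 5.
Then A·5^0 = 1 gives A = 1, and Q(n) = 1·5^n.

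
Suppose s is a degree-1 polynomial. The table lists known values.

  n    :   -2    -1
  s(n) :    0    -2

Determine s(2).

Write s(n) = an + b; the 2 given values yield a linear system in the 2 coefficients.
Solving, s(n) = -2n - 4.
Then s(2) = -8.

-8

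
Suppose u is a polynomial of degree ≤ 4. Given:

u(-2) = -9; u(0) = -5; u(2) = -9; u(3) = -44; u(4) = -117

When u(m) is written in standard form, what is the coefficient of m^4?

Write u(m) = am^4 + bm³ + cm² + dm + e; the 5 given values yield a linear system in the 5 coefficients.
Solving, the leading coefficient vanishes, and u(m) = -2m³ - m² + 8m - 5.
The coefficient of m^4 is 0.

0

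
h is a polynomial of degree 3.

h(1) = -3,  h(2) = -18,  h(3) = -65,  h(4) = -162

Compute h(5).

-327

Write h(k) = ak³ + bk² + ck + d; the 4 given values yield a linear system in the 4 coefficients.
Solving, h(k) = -3k³ + 2k² - 2.
Then h(5) = -327.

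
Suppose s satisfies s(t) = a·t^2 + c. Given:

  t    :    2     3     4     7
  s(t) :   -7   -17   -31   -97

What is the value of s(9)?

From s(2) = -7 and s(3) = -17: 4a + c = -7 and 9a + c = -17.
Subtracting: 5a = -10, so a = -2; then c = -7 − (-2)·4 = 1.
So s(t) = -2t² + 1, and s(9) = -161.

-161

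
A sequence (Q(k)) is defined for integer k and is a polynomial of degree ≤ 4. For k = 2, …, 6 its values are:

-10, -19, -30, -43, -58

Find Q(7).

First differences: -9, -11, -13, -15. Second differences: -2, -2, -2.
Level-2 differences are constant, so Q has degree 2.
Fitting a degree-2 polynomial gives Q(k) = -k² - 4k + 2.
Then Q(7) = -75.

-75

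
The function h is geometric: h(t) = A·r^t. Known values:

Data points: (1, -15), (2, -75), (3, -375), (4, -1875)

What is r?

5

Consecutive ratio: -75/(-15) = 5, and -375/(-75) = 5, so r = 5.
Then A·5^1 = -15 gives A = -3, and h(t) = -3·5^t.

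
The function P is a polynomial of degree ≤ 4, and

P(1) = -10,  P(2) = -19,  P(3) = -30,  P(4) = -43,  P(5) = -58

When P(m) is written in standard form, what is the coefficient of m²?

First differences: -9, -11, -13, -15. Second differences: -2, -2, -2.
Level-2 differences are constant, so P has degree 2.
Fitting a degree-2 polynomial gives P(m) = -m² - 6m - 3.
The coefficient of m² is -1.

-1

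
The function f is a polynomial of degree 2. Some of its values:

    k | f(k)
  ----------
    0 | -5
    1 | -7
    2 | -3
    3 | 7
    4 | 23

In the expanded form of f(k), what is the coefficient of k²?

First differences: -2, 4, 10, 16. Second differences: 6, 6, 6.
Level-2 differences are constant, so f has degree 2.
Fitting a degree-2 polynomial gives f(k) = 3k² - 5k - 5.
The coefficient of k² is 3.

3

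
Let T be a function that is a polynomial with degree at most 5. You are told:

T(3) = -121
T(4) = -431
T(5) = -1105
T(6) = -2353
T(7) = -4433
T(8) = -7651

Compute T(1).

7

First differences: -310, -674, -1248, -2080, -3218. Second differences: -364, -574, -832, -1138. Third differences: -210, -258, -306. Fourth differences: -48, -48.
Level-4 differences are constant, so T has degree 4.
Fitting a degree-4 polynomial gives T(m) = -2m^4 + m³ + 3m + 5.
Then T(1) = 7.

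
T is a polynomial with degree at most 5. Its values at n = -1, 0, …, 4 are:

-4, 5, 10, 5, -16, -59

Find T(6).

-235

First differences: 9, 5, -5, -21, -43. Second differences: -4, -10, -16, -22. Third differences: -6, -6, -6.
Level-3 differences are constant, so T has degree 3.
Fitting a degree-3 polynomial gives T(n) = -n³ - 2n² + 8n + 5.
Then T(6) = -235.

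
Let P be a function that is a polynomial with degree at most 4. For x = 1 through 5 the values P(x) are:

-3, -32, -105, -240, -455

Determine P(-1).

First differences: -29, -73, -135, -215. Second differences: -44, -62, -80. Third differences: -18, -18.
Level-3 differences are constant, so P has degree 3.
Fitting a degree-3 polynomial gives P(x) = -3x³ - 4x² + 4x.
Then P(-1) = -5.

-5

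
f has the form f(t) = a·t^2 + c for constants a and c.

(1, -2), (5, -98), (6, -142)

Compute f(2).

-14

From f(1) = -2 and f(5) = -98: 1a + c = -2 and 25a + c = -98.
Subtracting: 24a = -96, so a = -4; then c = -2 − (-4)·1 = 2.
So f(t) = -4t² + 2, and f(2) = -14.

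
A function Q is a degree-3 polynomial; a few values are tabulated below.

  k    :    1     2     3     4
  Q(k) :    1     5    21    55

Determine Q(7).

325

Write Q(k) = ak³ + bk² + ck + d; the 4 given values yield a linear system in the 4 coefficients.
Solving, Q(k) = k³ - 3k + 3.
Then Q(7) = 325.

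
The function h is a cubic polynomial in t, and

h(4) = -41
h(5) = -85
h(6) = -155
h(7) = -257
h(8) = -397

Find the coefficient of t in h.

First differences: -44, -70, -102, -140. Second differences: -26, -32, -38. Third differences: -6, -6.
Level-3 differences are constant, so h has degree 3.
Fitting a degree-3 polynomial gives h(t) = -t³ + 2t² - t - 5.
The coefficient of t is -1.

-1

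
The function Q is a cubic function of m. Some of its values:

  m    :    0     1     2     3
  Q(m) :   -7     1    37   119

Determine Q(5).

Write Q(m) = am³ + bm² + cm + d; the 4 given values yield a linear system in the 4 coefficients.
Solving, Q(m) = 3m³ + 5m² - 7.
Then Q(5) = 493.

493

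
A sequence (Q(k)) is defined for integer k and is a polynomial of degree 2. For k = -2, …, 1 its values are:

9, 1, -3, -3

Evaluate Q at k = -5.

57

First differences: -8, -4, 0. Second differences: 4, 4.
Level-2 differences are constant, so Q has degree 2.
Fitting a degree-2 polynomial gives Q(k) = 2k² - 2k - 3.
Then Q(-5) = 57.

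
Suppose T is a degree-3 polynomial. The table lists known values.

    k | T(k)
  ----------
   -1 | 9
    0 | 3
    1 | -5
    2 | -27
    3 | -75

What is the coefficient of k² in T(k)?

-1

First differences: -6, -8, -22, -48. Second differences: -2, -14, -26. Third differences: -12, -12.
Level-3 differences are constant, so T has degree 3.
Fitting a degree-3 polynomial gives T(k) = -2k³ - k² - 5k + 3.
The coefficient of k² is -1.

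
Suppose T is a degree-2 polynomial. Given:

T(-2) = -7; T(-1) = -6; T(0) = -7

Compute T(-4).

Write T(t) = at² + bt + c; the 3 given values yield a linear system in the 3 coefficients.
Solving, T(t) = -t² - 2t - 7.
Then T(-4) = -15.

-15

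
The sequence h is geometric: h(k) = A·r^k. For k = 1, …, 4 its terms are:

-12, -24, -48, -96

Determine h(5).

-192

Consecutive ratio: -24/(-12) = 2, and -48/(-24) = 2, so r = 2.
Then A·2^1 = -12 gives A = -6, and h(k) = -6·2^k.
h(5) = -6·2^5 = -192.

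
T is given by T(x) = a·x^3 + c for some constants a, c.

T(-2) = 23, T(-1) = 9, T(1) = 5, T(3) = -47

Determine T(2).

-9

From T(-2) = 23 and T(-1) = 9: -8a + c = 23 and -1a + c = 9.
Subtracting: 7a = -14, so a = -2; then c = 23 − (-2)·(-8) = 7.
So T(x) = -2x³ + 7, and T(2) = -9.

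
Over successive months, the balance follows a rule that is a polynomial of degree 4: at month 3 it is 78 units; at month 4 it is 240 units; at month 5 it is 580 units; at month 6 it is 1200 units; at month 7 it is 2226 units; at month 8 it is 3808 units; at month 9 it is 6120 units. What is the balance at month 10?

Write the value at t as u(t).
First differences: 162, 340, 620, 1026, 1582, 2312. Second differences: 178, 280, 406, 556, 730. Third differences: 102, 126, 150, 174. Fourth differences: 24, 24, 24.
Level-4 differences are constant, so u has degree 4.
Extending the table by one column gives the next first difference 3240, so u(10) = 6120 + 3240 = 9360.

9360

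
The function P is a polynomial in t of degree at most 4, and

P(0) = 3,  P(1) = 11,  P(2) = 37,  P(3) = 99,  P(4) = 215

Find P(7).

First differences: 8, 26, 62, 116. Second differences: 18, 36, 54. Third differences: 18, 18.
Level-3 differences are constant, so P has degree 3.
Fitting a degree-3 polynomial gives P(t) = 3t³ + 5t + 3.
Then P(7) = 1067.

1067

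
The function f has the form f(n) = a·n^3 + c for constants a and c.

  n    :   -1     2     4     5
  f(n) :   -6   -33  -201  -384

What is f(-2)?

15

From f(-1) = -6 and f(2) = -33: -1a + c = -6 and 8a + c = -33.
Subtracting: 9a = -27, so a = -3; then c = -6 − (-3)·(-1) = -9.
So f(n) = -3n³ − 9, and f(-2) = 15.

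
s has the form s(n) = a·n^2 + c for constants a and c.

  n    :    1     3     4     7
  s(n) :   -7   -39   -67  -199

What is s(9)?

-327

From s(1) = -7 and s(3) = -39: 1a + c = -7 and 9a + c = -39.
Subtracting: 8a = -32, so a = -4; then c = -7 − (-4)·1 = -3.
So s(n) = -4n² − 3, and s(9) = -327.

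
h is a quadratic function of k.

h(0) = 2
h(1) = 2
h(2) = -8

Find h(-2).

-28

Write h(k) = ak² + bk + c; the 3 given values yield a linear system in the 3 coefficients.
Solving, h(k) = -5k² + 5k + 2.
Then h(-2) = -28.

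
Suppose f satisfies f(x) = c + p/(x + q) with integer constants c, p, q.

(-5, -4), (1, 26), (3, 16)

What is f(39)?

(f(x) − c)(x + q) = p for each data point; the three points give a linear system in c and q, then p follows.
Solving: c = 6, q = 1, p = 40, so f(x) = 6 + 40/(x + 1).
Then f(39) = 6 + 40/40 = 7.

7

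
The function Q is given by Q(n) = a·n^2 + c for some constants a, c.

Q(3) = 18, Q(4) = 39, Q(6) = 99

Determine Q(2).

From Q(3) = 18 and Q(4) = 39: 9a + c = 18 and 16a + c = 39.
Subtracting: 7a = 21, so a = 3; then c = 18 − 3·9 = -9.
So Q(n) = 3n² − 9, and Q(2) = 3.

3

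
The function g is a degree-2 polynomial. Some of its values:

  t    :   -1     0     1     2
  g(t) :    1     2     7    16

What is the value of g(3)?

29

Write g(t) = at² + bt + c; the 4 given values yield a linear system in the 3 coefficients.
Solving, g(t) = 2t² + 3t + 2.
Then g(3) = 29.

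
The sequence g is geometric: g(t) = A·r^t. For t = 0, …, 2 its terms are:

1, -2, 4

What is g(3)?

Consecutive ratio: -2/1 = -2, and 4/(-2) = -2, so r = -2.
Then A·(-2)^0 = 1 gives A = 1, and g(t) = 1·(-2)^t.
g(3) = 1·(-2)^3 = -8.

-8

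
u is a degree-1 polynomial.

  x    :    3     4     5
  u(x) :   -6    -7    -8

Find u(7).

-10

First differences: -1, -1.
Level-1 differences are constant, so u has degree 1.
Fitting a degree-1 polynomial gives u(x) = -x - 3.
Then u(7) = -10.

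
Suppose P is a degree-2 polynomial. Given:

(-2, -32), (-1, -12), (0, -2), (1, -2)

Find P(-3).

-62

First differences: 20, 10, 0. Second differences: -10, -10.
Level-2 differences are constant, so P has degree 2.
Fitting a degree-2 polynomial gives P(m) = -5m² + 5m - 2.
Then P(-3) = -62.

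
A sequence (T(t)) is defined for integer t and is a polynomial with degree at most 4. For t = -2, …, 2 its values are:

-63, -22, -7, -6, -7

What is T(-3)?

-142

First differences: 41, 15, 1, -1. Second differences: -26, -14, -2. Third differences: 12, 12.
Level-3 differences are constant, so T has degree 3.
Fitting a degree-3 polynomial gives T(t) = 2t³ - 7t² + 6t - 7.
Then T(-3) = -142.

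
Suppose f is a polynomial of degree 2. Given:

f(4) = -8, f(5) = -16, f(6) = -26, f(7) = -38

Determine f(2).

2

First differences: -8, -10, -12. Second differences: -2, -2.
Level-2 differences are constant, so f has degree 2.
Fitting a degree-2 polynomial gives f(t) = -t² + t + 4.
Then f(2) = 2.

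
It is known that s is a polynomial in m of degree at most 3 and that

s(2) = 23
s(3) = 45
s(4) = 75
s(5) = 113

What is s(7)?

Write s(m) = am³ + bm² + cm + d; the 4 given values yield a linear system in the 4 coefficients.
Solving, the leading coefficient vanishes, and s(m) = 4m² + 2m + 3.
Then s(7) = 213.

213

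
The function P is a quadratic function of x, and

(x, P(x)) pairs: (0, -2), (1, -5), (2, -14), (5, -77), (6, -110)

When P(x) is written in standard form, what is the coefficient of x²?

-3

Write P(x) = ax² + bx + c; the 5 given values yield a linear system in the 3 coefficients.
Solving, P(x) = -3x² - 2.
The coefficient of x² is -3.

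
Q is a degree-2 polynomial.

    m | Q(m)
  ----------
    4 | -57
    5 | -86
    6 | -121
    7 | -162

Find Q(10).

-321

Write Q(m) = am² + bm + c; the 4 given values yield a linear system in the 3 coefficients.
Solving, Q(m) = -3m² - 2m - 1.
Then Q(10) = -321.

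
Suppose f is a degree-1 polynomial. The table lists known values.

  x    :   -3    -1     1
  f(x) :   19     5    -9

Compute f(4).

-30

Write f(x) = ax + b; the 3 given values yield a linear system in the 2 coefficients.
Solving, f(x) = -7x - 2.
Then f(4) = -30.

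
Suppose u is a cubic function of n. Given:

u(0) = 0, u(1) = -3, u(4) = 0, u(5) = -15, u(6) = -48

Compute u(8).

-192

Write u(n) = an³ + bn² + cn + d; the 5 given values yield a linear system in the 4 coefficients.
Solving, u(n) = -n³ + 6n² - 8n.
Then u(8) = -192.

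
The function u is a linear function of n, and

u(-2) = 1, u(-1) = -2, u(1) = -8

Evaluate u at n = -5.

Write u(n) = an + b; the 3 given values yield a linear system in the 2 coefficients.
Solving, u(n) = -3n - 5.
Then u(-5) = 10.

10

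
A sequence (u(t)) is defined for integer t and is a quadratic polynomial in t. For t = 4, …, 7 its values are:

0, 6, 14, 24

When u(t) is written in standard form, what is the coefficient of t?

-3

First differences: 6, 8, 10. Second differences: 2, 2.
Level-2 differences are constant, so u has degree 2.
Fitting a degree-2 polynomial gives u(t) = t² - 3t - 4.
The coefficient of t is -3.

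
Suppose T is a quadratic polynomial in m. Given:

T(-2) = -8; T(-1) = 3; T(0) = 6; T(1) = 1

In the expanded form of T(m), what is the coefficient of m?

-1

First differences: 11, 3, -5. Second differences: -8, -8.
Level-2 differences are constant, so T has degree 2.
Fitting a degree-2 polynomial gives T(m) = -4m² - m + 6.
The coefficient of m is -1.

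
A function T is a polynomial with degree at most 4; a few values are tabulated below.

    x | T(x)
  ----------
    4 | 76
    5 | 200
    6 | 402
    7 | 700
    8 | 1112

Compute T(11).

Write T(x) = ax^4 + bx³ + cx² + dx + e; the 5 given values yield a linear system in the 5 coefficients.
Solving, the leading coefficient vanishes, and T(x) = 3x³ - 6x² - 5x.
Then T(11) = 3212.

3212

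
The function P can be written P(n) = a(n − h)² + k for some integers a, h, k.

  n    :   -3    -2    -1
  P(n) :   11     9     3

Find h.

First differences -2, -6; second difference -4 = 2a, so a = -2.
Expanding, the n-coefficient is −2ah = 4h; matching it to the data gives h = -3, and then k = 11.
So P(n) = -2(n + 3)² + 11.
Hence h = -3.

-3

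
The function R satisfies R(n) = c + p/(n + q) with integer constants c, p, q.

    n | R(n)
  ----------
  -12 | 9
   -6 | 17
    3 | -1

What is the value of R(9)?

(R(n) − c)(n + q) = p for each data point; the three points give a linear system in c and q, then p follows.
Solving: c = 5, q = 3, p = -36, so R(n) = 5 − 36/(n + 3).
Then R(9) = 5 − 36/12 = 2.

2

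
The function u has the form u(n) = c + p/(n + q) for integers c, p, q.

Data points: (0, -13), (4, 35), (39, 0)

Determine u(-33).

(u(n) − c)(n + q) = p for each data point; the three points give a linear system in c and q, then p follows.
Solving: c = -1, q = -3, p = 36, so u(n) = -1 + 36/(n − 3).
Then u(-33) = -1 + 36/(-36) = -2.

-2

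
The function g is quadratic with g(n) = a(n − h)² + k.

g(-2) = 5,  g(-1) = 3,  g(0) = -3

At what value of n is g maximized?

First differences -2, -6; second difference -4 = 2a, so a = -2.
Expanding, the n-coefficient is −2ah = 4h; matching it to the data gives h = -2, and then k = 5.
So g(n) = -2(n + 2)² + 5.
Hence h = -2.

-2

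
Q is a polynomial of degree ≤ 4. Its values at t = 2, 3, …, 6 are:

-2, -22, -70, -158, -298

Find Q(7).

First differences: -20, -48, -88, -140. Second differences: -28, -40, -52. Third differences: -12, -12.
Level-3 differences are constant, so Q has degree 3.
Fitting a degree-3 polynomial gives Q(t) = -2t³ + 4t² - 2t + 2.
Then Q(7) = -502.

-502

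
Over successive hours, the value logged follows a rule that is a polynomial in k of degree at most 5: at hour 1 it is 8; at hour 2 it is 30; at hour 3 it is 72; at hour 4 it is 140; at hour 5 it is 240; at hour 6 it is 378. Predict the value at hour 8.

Write the value at k as P(k).
First differences: 22, 42, 68, 100, 138. Second differences: 20, 26, 32, 38. Third differences: 6, 6, 6.
Level-3 differences are constant, so P has degree 3.
Fitting a degree-3 polynomial gives P(k) = k³ + 4k² + 3k.
Then P(8) = 792.

792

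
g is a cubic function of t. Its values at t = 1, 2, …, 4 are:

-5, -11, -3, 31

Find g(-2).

Write g(t) = at³ + bt² + ct + d; the 4 given values yield a linear system in the 4 coefficients.
Solving, g(t) = 2t³ - 5t² - 5t + 3.
Then g(-2) = -23.

-23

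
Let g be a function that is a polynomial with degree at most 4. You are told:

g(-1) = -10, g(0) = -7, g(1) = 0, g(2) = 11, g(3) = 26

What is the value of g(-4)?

First differences: 3, 7, 11, 15. Second differences: 4, 4, 4.
Level-2 differences are constant, so g has degree 2.
Fitting a degree-2 polynomial gives g(n) = 2n² + 5n - 7.
Then g(-4) = 5.

5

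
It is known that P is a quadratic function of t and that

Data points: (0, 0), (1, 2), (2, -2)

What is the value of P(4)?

-28

Write P(t) = at² + bt + c; the 3 given values yield a linear system in the 3 coefficients.
Solving, P(t) = -3t² + 5t.
Then P(4) = -28.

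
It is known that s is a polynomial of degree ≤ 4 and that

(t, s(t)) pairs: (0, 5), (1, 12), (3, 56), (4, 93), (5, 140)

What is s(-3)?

44

Write s(t) = at^4 + bt³ + ct² + dt + e; the 5 given values yield a linear system in the 5 coefficients.
Solving, the top 2 coefficients vanish, and s(t) = 5t² + 2t + 5.
Then s(-3) = 44.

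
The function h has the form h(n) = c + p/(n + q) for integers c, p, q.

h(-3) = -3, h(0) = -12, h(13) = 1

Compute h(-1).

(h(n) − c)(n + q) = p for each data point; the three points give a linear system in c and q, then p follows.
Solving: c = 0, q = -1, p = 12, so h(n) = 12/(n − 1).
Then h(-1) = 0 + 12/(-2) = -6.

-6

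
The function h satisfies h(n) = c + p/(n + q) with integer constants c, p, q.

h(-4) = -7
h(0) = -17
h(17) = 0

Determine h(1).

(h(n) − c)(n + q) = p for each data point; the three points give a linear system in c and q, then p follows.
Solving: c = -2, q = -2, p = 30, so h(n) = -2 + 30/(n − 2).
Then h(1) = -2 + 30/(-1) = -32.

-32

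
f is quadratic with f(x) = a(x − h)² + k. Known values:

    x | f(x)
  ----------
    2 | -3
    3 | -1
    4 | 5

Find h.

2

First differences 2, 6; second difference 4 = 2a, so a = 2.
Expanding, the x-coefficient is −2ah = -4h; matching it to the data gives h = 2, and then k = -3.
So f(x) = 2(x − 2)² − 3.
Hence h = 2.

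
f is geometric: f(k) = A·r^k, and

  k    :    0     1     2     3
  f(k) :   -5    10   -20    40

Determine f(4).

Consecutive ratio: 10/(-5) = -2, and -20/10 = -2, so r = -2.
Then A·(-2)^0 = -5 gives A = -5, and f(k) = -5·(-2)^k.
f(4) = -5·(-2)^4 = -80.

-80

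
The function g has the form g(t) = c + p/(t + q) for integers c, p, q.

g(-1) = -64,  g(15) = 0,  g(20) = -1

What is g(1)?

(g(t) − c)(t + q) = p for each data point; the three points give a linear system in c and q, then p follows.
Solving: c = -4, q = 0, p = 60, so g(t) = -4 + 60/(t + 0).
Then g(1) = -4 + 60/1 = 56.

56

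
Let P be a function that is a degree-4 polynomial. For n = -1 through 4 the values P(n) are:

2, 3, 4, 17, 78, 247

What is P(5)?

608

First differences: 1, 1, 13, 61, 169. Second differences: 0, 12, 48, 108. Third differences: 12, 36, 60. Fourth differences: 24, 24.
Level-4 differences are constant, so P has degree 4.
Extending the table by one column gives the next first difference 361, so P(5) = 247 + 361 = 608.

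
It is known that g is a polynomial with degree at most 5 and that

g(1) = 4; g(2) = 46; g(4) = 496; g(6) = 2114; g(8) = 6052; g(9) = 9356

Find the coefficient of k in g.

5

Write g(k) = ak^5 + bk^4 + ck³ + dk² + ek + p; the 6 given values yield a linear system in the 6 coefficients.
Solving, the leading coefficient vanishes, and g(k) = k^4 + 4k³ - 2k² + 5k - 4.
The coefficient of k is 5.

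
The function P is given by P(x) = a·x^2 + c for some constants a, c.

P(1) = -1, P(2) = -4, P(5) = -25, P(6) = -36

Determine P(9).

From P(1) = -1 and P(2) = -4: 1a + c = -1 and 4a + c = -4.
Subtracting: 3a = -3, so a = -1; then c = -1 − (-1)·1 = 0.
So P(x) = -1x² + 0, and P(9) = -81.

-81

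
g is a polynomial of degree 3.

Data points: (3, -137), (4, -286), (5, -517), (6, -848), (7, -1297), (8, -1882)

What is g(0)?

-2

First differences: -149, -231, -331, -449, -585. Second differences: -82, -100, -118, -136. Third differences: -18, -18, -18.
Level-3 differences are constant, so g has degree 3.
Fitting a degree-3 polynomial gives g(t) = -3t³ - 5t² - 3t - 2.
Then g(0) = -2.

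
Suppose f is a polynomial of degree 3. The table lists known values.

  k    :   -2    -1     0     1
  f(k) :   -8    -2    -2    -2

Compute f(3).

Write f(k) = ak³ + bk² + ck + d; the 4 given values yield a linear system in the 4 coefficients.
Solving, f(k) = k³ - k - 2.
Then f(3) = 22.

22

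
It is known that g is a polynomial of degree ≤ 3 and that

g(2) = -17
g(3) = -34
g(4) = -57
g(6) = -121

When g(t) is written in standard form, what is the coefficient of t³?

0

Write g(t) = at³ + bt² + ct + d; the 4 given values yield a linear system in the 4 coefficients.
Solving, the leading coefficient vanishes, and g(t) = -3t² - 2t - 1.
The coefficient of t³ is 0.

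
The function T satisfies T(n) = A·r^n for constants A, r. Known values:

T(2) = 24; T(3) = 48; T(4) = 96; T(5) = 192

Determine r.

2

Consecutive ratio: 48/24 = 2, and 96/48 = 2, so r = 2.
Then A·2^2 = 24 gives A = 6, and T(n) = 6·2^n.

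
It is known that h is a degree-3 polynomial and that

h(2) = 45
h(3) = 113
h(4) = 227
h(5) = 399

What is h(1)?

11

Write h(n) = an³ + bn² + cn + d; the 4 given values yield a linear system in the 4 coefficients.
Solving, h(n) = 2n³ + 5n² + 5n - 1.
Then h(1) = 11.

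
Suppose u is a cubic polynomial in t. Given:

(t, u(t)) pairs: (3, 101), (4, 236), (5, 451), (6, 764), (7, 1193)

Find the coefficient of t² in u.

4

Write u(t) = at³ + bt² + ct + d; the 5 given values yield a linear system in the 4 coefficients.
Solving, u(t) = 3t³ + 4t² - 4t - 4.
The coefficient of t² is 4.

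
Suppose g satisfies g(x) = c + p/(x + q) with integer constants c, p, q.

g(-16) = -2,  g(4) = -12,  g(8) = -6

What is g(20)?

-4

(g(x) − c)(x + q) = p for each data point; the three points give a linear system in c and q, then p follows.
Solving: c = -3, q = -2, p = -18, so g(x) = -3 − 18/(x − 2).
Then g(20) = -3 − 18/18 = -4.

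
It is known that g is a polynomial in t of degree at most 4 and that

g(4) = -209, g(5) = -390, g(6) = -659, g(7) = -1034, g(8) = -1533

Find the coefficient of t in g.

Write g(t) = at^4 + bt³ + ct² + dt + e; the 5 given values yield a linear system in the 5 coefficients.
Solving, the leading coefficient vanishes, and g(t) = -3t³ + t² - 7t - 5.
The coefficient of t is -7.

-7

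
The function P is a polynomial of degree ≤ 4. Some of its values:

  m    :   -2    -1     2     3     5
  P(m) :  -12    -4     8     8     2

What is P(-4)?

-34

Write P(m) = am^4 + bm³ + cm² + dm + e; the 5 given values yield a linear system in the 5 coefficients.
Solving, the top 2 coefficients vanish, and P(m) = -m² + 5m + 2.
Then P(-4) = -34.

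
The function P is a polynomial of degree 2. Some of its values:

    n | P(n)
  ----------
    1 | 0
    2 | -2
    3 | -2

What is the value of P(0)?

4

Write P(n) = an² + bn + c; the 3 given values yield a linear system in the 3 coefficients.
Solving, P(n) = n² - 5n + 4.
Then P(0) = 4.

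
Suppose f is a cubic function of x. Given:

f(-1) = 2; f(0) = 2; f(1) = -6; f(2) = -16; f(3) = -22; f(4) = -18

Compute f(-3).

First differences: 0, -8, -10, -6, 4. Second differences: -8, -2, 4, 10. Third differences: 6, 6, 6.
Level-3 differences are constant, so f has degree 3.
Fitting a degree-3 polynomial gives f(x) = x³ - 4x² - 5x + 2.
Then f(-3) = -46.

-46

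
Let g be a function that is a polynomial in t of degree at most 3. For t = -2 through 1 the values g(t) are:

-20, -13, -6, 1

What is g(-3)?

First differences: 7, 7, 7.
Level-1 differences are constant, so g has degree 1.
Fitting a degree-1 polynomial gives g(t) = 7t - 6.
Then g(-3) = -27.

-27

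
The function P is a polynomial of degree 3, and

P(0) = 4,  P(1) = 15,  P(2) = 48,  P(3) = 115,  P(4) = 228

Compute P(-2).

0

First differences: 11, 33, 67, 113. Second differences: 22, 34, 46. Third differences: 12, 12.
Level-3 differences are constant, so P has degree 3.
Fitting a degree-3 polynomial gives P(x) = 2x³ + 5x² + 4x + 4.
Then P(-2) = 0.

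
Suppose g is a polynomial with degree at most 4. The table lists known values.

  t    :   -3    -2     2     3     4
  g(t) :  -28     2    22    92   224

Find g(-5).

-244

Write g(t) = at^4 + bt³ + ct² + dt + e; the 5 given values yield a linear system in the 5 coefficients.
Solving, the leading coefficient vanishes, and g(t) = 3t³ + 4t² - 7t - 4.
Then g(-5) = -244.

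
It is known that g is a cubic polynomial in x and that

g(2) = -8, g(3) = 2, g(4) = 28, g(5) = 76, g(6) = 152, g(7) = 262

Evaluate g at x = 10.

First differences: 10, 26, 48, 76, 110. Second differences: 16, 22, 28, 34. Third differences: 6, 6, 6.
Level-3 differences are constant, so g has degree 3.
Fitting a degree-3 polynomial gives g(x) = x³ - x² - 4x - 4.
Then g(10) = 856.

856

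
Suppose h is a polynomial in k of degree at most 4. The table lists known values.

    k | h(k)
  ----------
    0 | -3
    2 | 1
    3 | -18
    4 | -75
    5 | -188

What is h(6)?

-375

Write h(k) = ak^4 + bk³ + ck² + dk + e; the 5 given values yield a linear system in the 5 coefficients.
Solving, the leading coefficient vanishes, and h(k) = -3k³ + 8k² - 2k - 3.
Then h(6) = -375.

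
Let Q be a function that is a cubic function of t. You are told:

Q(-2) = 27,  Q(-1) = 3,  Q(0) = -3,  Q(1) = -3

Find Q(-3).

Write Q(t) = at³ + bt² + ct + d; the 4 given values yield a linear system in the 4 coefficients.
Solving, Q(t) = -2t³ + 3t² - t - 3.
Then Q(-3) = 81.

81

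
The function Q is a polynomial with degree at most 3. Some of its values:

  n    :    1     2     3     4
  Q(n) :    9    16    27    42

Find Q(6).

84

First differences: 7, 11, 15. Second differences: 4, 4.
Level-2 differences are constant, so Q has degree 2.
Fitting a degree-2 polynomial gives Q(n) = 2n² + n + 6.
Then Q(6) = 84.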